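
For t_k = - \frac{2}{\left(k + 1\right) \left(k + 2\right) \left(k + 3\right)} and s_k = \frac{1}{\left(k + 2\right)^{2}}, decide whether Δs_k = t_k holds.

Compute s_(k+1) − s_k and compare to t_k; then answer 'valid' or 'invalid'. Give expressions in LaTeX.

s_(k+1) = (k + 3)**(-2)
s_(k+1) − s_k = (k + 3)**(-2) - 1/(k + 2)**2
(s_(k+1) − s_k) − t_k = (3*k + 7)/(k**5 + 11*k**4 + 47*k**3 + 97*k**2 + 96*k + 36)

Invalid: residual \frac{3 k + 7}{k^{5} + 11 k^{4} + 47 k^{3} + 97 k^{2} + 96 k + 36} ≠ 0.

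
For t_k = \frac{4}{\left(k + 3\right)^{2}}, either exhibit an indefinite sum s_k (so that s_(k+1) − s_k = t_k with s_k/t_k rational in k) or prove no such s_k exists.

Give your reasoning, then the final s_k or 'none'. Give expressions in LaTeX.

none (Gosper's algorithm certifies no s_k)

The ratio is (k + 3)**2/(k + 4)**2.
Gosper form: A/B · C(k+1)/C(k) with A=k**2 + 6*k + 9, B=k**2 + 8*k + 16, C=1.
Set up (k**2 + 6*k + 9)·f(k+1) − (k**2 + 6*k + 9)·f(k) − (1) = 0.
Degrees (2,2,0) ⇒ d ≤ 0.
Put f(k) = c0: A·f(k+1) − B(k−1)·f(k) − C = -1; need -1 = 0 — inconsistent ⇒ no f, not summable.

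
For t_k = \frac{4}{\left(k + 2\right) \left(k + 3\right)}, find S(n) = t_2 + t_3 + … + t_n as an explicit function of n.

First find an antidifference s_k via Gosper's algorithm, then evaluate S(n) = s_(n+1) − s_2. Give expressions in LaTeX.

The ratio is (k + 2)/(k + 4).
A = k + 2, B = k + 4, C = 1.
Key eq: (k + 2)·f(k+1) = (k + 3)·f(k) + (1).
From deg A=1, deg B=1, deg C=0: d=1.
Solve for f: f(k) = k/2 (degree 1 ≤ 1).
R(k) = B(k−1)·f(k)/C(k) = k*(k + 3)/2; s_k = R·t_k = 2*k/(k + 2).
Check: Δs_k = 4/(k**2 + 5*k + 6). ✓
Σ_(k=2)^n t_k = s_(n+1) − s_(2) = (2*(n + 1)/(n + 3)) − (1), i.e. (n - 1)/(n + 3).

S(n) = \frac{n - 1}{n + 3}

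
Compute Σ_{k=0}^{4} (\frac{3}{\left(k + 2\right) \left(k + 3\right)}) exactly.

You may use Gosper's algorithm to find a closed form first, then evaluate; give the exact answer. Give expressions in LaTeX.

The ratio is (k + 2)/(k + 4).
Take A(k)=k + 2, B(k)=k + 4, C(k)=1.
Need (k + 2)·f(k+1) − (k + 3)·f(k) = 1.
From deg A=1, deg B=1, deg C=0: d=1.
Match coefficients ⇒ f(k) = k/2.
So s_k = (B(k−1)f/C)·t_k = (k*(k + 3)/2)·t_k = 3*k/(2*(k + 2)).
Verify: 3/(k**2 + 5*k + 6) matches t_k.
Sum = s_(5) − s_(0); s_(5) = 15/14, s_(0) = 0 ⇒ 15/14.

Σ = 15/14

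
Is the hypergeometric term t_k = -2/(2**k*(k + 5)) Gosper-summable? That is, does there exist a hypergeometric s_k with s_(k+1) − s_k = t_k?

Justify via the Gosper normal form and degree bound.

t_(k+1)/t_k = (k + 5)/(2*(k + 6)).
Factor: A=k/2 + 5/2; B=k + 6; C=1.
Need (k/2 + 5/2)·f(k+1) − (k + 5)·f(k) = 1.
From deg A=1, deg B=1, deg C=0: d=-1.
d = -1 < 0 ⇒ no nonzero polynomial f; not summable.

No. Not Gosper-summable.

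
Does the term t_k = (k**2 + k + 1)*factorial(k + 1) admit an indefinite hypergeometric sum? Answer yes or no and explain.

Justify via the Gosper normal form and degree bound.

Yes. s_k = (k - 1)*factorial(k + 1).

Ratio r(k) = (k + 2)*(k + (k + 1)**2 + 2)/(k**2 + k + 1).
Gosper form: A/B · C(k+1)/C(k) with A=k + 2, B=1, C=k**2 + k + 1.
Need (k + 2)·f(k+1) − (1)·f(k) = k**2 + k + 1.
deg f ≤ 1 (via 1,0,2).
Solve for f: f(k) = k - 1 (degree 1 ≤ 1).
R(k) = B(k−1)·f(k)/C(k) = (k - 1)/(k**2 + k + 1); s_k = R·t_k = (k - 1)*factorial(k + 1).
Δs = (k**2 + k + 1)*factorial(k + 1), as required.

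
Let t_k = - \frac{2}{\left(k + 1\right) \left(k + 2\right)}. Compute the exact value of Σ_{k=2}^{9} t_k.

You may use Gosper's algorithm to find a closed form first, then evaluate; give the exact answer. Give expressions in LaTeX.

Step 1: r(k) = (k + 1)/(k + 3).
Take A(k)=k + 1, B(k)=k + 3, C(k)=1.
Solve (k + 1)·f(k+1) − (k + 2)·f(k) = 1.
Bound: deg f ≤ 1.
Match coefficients ⇒ f(k) = k.
R(k) = B(k−1)·f(k)/C(k) = k*(k + 2); s_k = R·t_k = -2*k/(k + 1).
s_(k+1) − s_k = -2/(k**2 + 3*k + 2) = t_k.
Σ_(k=2)^(9) t_k = s_(10) − s_(2) = -20/11 − (-4/3) = -16/33.

Σ = -16/33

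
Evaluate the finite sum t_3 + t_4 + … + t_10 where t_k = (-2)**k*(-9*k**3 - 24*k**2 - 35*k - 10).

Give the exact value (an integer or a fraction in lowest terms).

Ratio r(k) = 2*(-9*k**3 - 51*k**2 - 110*k - 78)/(9*k**3 + 24*k**2 + 35*k + 10).
So A=-2 and B=1, with C=k**3 + 8*k**2/3 + 35*k/9 + 10/9.
Solve (-2)·f(k+1) − (1)·f(k) = k**3 + 8*k**2/3 + 35*k/9 + 10/9.
d = 3 from the (0,0,3) case.
Coefficient equations give f(k) = -(3*k**3 + 2*k**2 + 3*k - 2)/9.
So s_k = (B(k−1)f/C)·t_k = (-(3*k**3 + 2*k**2 + 3*k - 2)/(9*k**3 + 24*k**2 + 35*k + 10))·t_k = (-2)**k*(3*k**3 + 2*k**2 + 3*k - 2).
Verify: (-2)**k*(-9*k**3 - 24*k**2 - 35*k - 10) matches t_k.
Telescoping: Σ = s_(11) − s_(3) = -8736768 − (-848) = -8735920.

Σ = -8735920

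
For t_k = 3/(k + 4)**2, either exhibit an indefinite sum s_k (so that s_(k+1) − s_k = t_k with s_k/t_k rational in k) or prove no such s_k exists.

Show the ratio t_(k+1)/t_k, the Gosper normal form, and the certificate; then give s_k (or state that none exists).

not Gosper-summable; s_k does not exist

t_(k+1)/t_k = (k + 4)**2/(k + 5)**2.
Gosper form: A/B · C(k+1)/C(k) with A=k**2 + 8*k + 16, B=k**2 + 10*k + 25, C=1.
Need (k**2 + 8*k + 16)·f(k+1) − (k**2 + 8*k + 16)·f(k) = 1.
From deg A=2, deg B=2, deg C=0: d=0.
Put f(k) = c0: A·f(k+1) − B(k−1)·f(k) − C = -1; need -1 = 0 — inconsistent ⇒ no f, not summable.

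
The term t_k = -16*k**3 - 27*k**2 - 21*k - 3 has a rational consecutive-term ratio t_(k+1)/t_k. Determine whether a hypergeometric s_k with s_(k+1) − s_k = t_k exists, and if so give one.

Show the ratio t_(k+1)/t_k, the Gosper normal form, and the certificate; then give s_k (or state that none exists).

t_(k+1)/t_k = (16*k**3 + 75*k**2 + 123*k + 67)/(16*k**3 + 27*k**2 + 21*k + 3).
Gosper form: A/B · C(k+1)/C(k) with A=1, B=1, C=k**3 + 27*k**2/16 + 21*k/16 + 3/16.
Need (1)·f(k+1) − (1)·f(k) = k**3 + 27*k**2/16 + 21*k/16 + 3/16.
From deg A=0, deg B=0, deg C=3: d=4.
Match coefficients ⇒ f(k) = k*(4*k - 3)*(k**2 + k + 1)/16.
So s_k = (B(k−1)f/C)·t_k = (k*(4*k - 3)*(k**2 + k + 1)/(16*k**3 + 27*k**2 + 21*k + 3))·t_k = k*(-4*k**3 - k**2 - k + 3).
Δs = -16*k**3 - 27*k**2 - 21*k - 3, as required.

s_k = k*(-4*k**3 - k**2 - k + 3)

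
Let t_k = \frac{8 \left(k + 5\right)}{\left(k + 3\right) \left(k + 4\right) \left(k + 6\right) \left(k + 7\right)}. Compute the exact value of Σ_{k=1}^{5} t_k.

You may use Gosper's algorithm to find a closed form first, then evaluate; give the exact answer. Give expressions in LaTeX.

Step 1: r(k) = (k + 3)*(k + 6)**2/((k + 5)**2*(k + 8)).
Factor: A=k + 3; B=k + 8; C=k**2 + 10*k + 25.
Key eq: (k + 3)·f(k+1) = (k + 7)·f(k) + (k**2 + 10*k + 25).
Bound: deg f ≤ 4.
Match coefficients ⇒ f(k) = k*(k + 4)*(k + 5)*(k + 9)/36.
R(k) = B(k−1)·f(k)/C(k) = k*(k + 4)*(k + 7)*(k + 9)/(36*(k + 5)); s_k = R·t_k = 2*k*(k + 9)/(9*(k**2 + 9*k + 18)).
Verify: 8*(k + 5)/(k**4 + 20*k**3 + 145*k**2 + 450*k + 504) matches t_k.
Sum = s_(6) − s_(1); s_(6) = 5/27, s_(1) = 5/63 ⇒ 20/189.

Σ = 20/189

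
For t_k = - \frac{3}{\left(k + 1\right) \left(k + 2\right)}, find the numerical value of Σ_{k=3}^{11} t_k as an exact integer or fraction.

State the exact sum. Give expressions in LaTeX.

r(k) = (k + 1)/(k + 3) after simplifying.
Gosper form: A/B · C(k+1)/C(k) with A=k + 1, B=k + 3, C=1.
Need (k + 1)·f(k+1) − (k + 2)·f(k) = 1.
Bound: deg f ≤ 1.
Coefficient equations give f(k) = k.
Certificate R = B(k−1)f/C = k*(k + 2) gives s_k = -3*k/(k + 1).
Check: Δs_k = -3/(k**2 + 3*k + 2). ✓
Evaluate s at k=12 and k=3: -36/13 and -9/4; difference -27/52.

Σ = -27/52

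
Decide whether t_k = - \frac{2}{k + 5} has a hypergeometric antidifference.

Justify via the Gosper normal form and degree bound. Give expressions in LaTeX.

t_(k+1)/t_k = (k + 5)/(k + 6).
Factor: A=k + 5; B=k + 6; C=1.
Set up (k + 5)·f(k+1) − (k + 5)·f(k) − (1) = 0.
From deg A=1, deg B=1, deg C=0: d=0.
Generic f = c0 gives residual -1; -1 = 0 cannot hold, so t_k is not Gosper-summable.

No — t_k has no hypergeometric antidifference.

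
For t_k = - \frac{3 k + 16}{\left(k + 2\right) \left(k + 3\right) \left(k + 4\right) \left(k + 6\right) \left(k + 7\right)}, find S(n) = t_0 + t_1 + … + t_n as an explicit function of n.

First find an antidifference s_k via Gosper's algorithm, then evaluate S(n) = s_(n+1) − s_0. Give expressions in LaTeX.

S(n) = \frac{- n^{3} - 14 n^{2} - 61 n - 48}{36 \left(n^{3} + 14 n^{2} + 61 n + 84\right)}

t_(k+1)/t_k = (k + 2)*(k + 6)*(3*k + 19)/((k + 5)*(k + 8)*(3*k + 16)).
Normal form (A,B,C) = (k + 2, k + 8, k**2 + 31*k/3 + 80/3).
Set up (k + 2)·f(k+1) − (k + 7)·f(k) − (k**2 + 31*k/3 + 80/3) = 0.
Degrees (1,1,2) ⇒ d ≤ 5.
Match coefficients ⇒ f(k) = k*(k + 4)*(k + 5)*(k**2 + 11*k + 36)/108.
Then R = B(k−1)f/C = k*(k + 4)*(k + 7)*(k**2 + 11*k + 36)/(36*(3*k + 16)), so s_k = R(k)·t_k = k*(-k**2 - 11*k - 36)/(36*(k**3 + 11*k**2 + 36*k + 36)).
s_(k+1) − s_k = (-3*k - 16)/(k**5 + 22*k**4 + 185*k**3 + 740*k**2 + 1404*k + 1008) = t_k.
Telescope: S(n) = s_(n+1) − s_(0) = (-n**3 - 14*n**2 - 61*n - 48)/(36*(n**3 + 14*n**2 + 61*n + 84)) − (0) = (-n**3 - 14*n**2 - 61*n - 48)/(36*(n**3 + 14*n**2 + 61*n + 84)).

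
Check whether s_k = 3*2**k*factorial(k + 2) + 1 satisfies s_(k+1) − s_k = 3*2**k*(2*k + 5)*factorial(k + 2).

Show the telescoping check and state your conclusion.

s_(k+1) = 3*2**(k + 1)*factorial(k + 3) + 1
s_(k+1) − s_k = 3*2**k*(2*k + 5)*factorial(k + 2)
(s_(k+1) − s_k) − t_k = 0

valid (s_(k+1) − s_k reduces to t_k)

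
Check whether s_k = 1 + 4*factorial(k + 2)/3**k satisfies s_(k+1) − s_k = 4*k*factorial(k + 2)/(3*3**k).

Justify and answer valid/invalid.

s_(k+1) = 4*3**(-k - 1)*factorial(k + 3) + 1
s_(k+1) − s_k = 4*k*factorial(k + 2)/(3*3**k)
(s_(k+1) − s_k) − t_k = 0

valid (s_(k+1) − s_k reduces to t_k)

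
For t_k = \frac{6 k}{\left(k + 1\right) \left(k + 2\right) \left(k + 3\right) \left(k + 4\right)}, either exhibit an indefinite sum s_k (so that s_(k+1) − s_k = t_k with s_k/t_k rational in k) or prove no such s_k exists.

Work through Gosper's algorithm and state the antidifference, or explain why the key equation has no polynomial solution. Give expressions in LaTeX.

s_k = \frac{k \left(k^{2} + 6 k - 7\right)}{6 \left(k + 1\right) \left(k + 2\right) \left(k + 3\right)}

The ratio is (k + 1)**2/(k*(k + 5)).
Take A(k)=k + 1, B(k)=k + 5, C(k)=k.
Set up (k + 1)·f(k+1) − (k + 4)·f(k) − (k) = 0.
Bound: deg f ≤ 3.
A polynomial solution: f(k) = k*(k - 1)*(k + 7)/36.
Get s_k = R·t_k = k*(k**2 + 6*k - 7)/(6*(k + 1)*(k + 2)*(k + 3)) with R(k) = B(k−1)f(k)/C(k) = (k - 1)*(k + 4)*(k + 7)/36.
s_(k+1) − s_k = 6*k/(k**4 + 10*k**3 + 35*k**2 + 50*k + 24) = t_k.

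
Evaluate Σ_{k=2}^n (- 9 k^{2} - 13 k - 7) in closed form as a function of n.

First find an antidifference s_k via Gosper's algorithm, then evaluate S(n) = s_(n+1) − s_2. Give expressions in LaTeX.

S(n) = - 3 n^{3} - 11 n^{2} - 15 n + 29

t_(k+1)/t_k = (9*k**2 + 31*k + 29)/(9*k**2 + 13*k + 7).
A = 1, B = 1, C = k**2 + 13*k/9 + 7/9.
Need (1)·f(k+1) − (1)·f(k) = k**2 + 13*k/9 + 7/9.
Degrees (0,0,2) ⇒ d ≤ 3.
Solving with deg f ≤ 3: f(k) = k*(3*k**2 + 2*k + 2)/9.
So s_k = (B(k−1)f/C)·t_k = (k*(3*k**2 + 2*k + 2)/(9*k**2 + 13*k + 7))·t_k = k*(-3*k**2 - 2*k - 2).
Δs = -9*k**2 - 13*k - 7, as required.
Telescope: S(n) = s_(n+1) − s_(2) = -3*n**3 - 11*n**2 - 15*n - 7 − (-36) = -3*n**3 - 11*n**2 - 15*n + 29.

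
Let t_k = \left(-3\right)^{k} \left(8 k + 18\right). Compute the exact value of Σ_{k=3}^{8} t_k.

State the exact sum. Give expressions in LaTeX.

Σ = 413100

t_(k+1)/t_k = 3*(-4*k - 13)/(4*k + 9).
Gosper form: A/B · C(k+1)/C(k) with A=-3, B=1, C=k + 9/4.
Need (-3)·f(k+1) − (1)·f(k) = k + 9/4.
Bound: deg f ≤ 1.
Solving with deg f ≤ 1: f(k) = -(2*k + 3)/8.
So s_k = (B(k−1)f/C)·t_k = (-(2*k + 3)/(2*(4*k + 9)))·t_k = (-3)**k*(-2*k - 3).
Δs = (-3)**k*(8*k + 18), as required.
Evaluate s at k=9 and k=3: 413343 and 243; difference 413100.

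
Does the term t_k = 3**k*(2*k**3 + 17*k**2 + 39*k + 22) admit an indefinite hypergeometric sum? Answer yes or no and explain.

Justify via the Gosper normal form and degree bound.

Yes. s_k = 3**k*(k**3 + 4*k**2 + 3*k - 1).

Ratio r(k) = 3*(2*k**3 + 23*k**2 + 79*k + 80)/(2*k**3 + 17*k**2 + 39*k + 22).
Normal form (A,B,C) = (3, 1, k**3 + 17*k**2/2 + 39*k/2 + 11).
Set up (3)·f(k+1) − (1)·f(k) − (k**3 + 17*k**2/2 + 39*k/2 + 11) = 0.
deg f ≤ 3 (via 0,0,3).
Coefficient equations give f(k) = (k**3 + 4*k**2 + 3*k - 1)/2.
Certificate R = B(k−1)f/C = (k**3 + 4*k**2 + 3*k - 1)/(2*k**3 + 17*k**2 + 39*k + 22) gives s_k = 3**k*(k**3 + 4*k**2 + 3*k - 1).
s_(k+1) − s_k = 3**k*(2*k**3 + 17*k**2 + 39*k + 22) = t_k.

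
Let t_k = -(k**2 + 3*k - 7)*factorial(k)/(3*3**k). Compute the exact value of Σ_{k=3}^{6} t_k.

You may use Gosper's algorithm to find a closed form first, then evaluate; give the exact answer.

t_(k+1)/t_k = (k + 1)*(3*k + (k + 1)**2 - 4)/(3*(k**2 + 3*k - 7)).
Take A(k)=k/3 + 1/3, B(k)=1, C(k)=k**2 + 3*k - 7.
Need (k/3 + 1/3)·f(k+1) − (1)·f(k) = k**2 + 3*k - 7.
Degrees (1,0,2) ⇒ d ≤ 1.
Solve for f: f(k) = 3*(k + 4) (degree 1 ≤ 1).
Get s_k = R·t_k = -(k + 4)*factorial(k)/3**k with R(k) = B(k−1)f(k)/C(k) = 3*(k + 4)/(k**2 + 3*k - 7).
Check: Δs_k = -(k**2 + 3*k - 7)*factorial(k)/(3*3**k). ✓
Telescoping: Σ = s_(7) − s_(3) = -6160/243 − (-14/9) = -5782/243.

Σ = -5782/243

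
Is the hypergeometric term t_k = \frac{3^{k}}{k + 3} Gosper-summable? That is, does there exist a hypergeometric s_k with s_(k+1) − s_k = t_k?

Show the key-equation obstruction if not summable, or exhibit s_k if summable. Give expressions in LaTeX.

No; the degree bound rules out any f.

t_(k+1)/t_k = 3*(k + 3)/(k + 4).
A = 3*k + 9, B = k + 4, C = 1.
f must satisfy (3*k + 9)·f(k+1) − (k + 3)·f(k) = 1.
deg f ≤ -1 (via 1,1,0).
Negative degree bound (-1): no f exists, t_k not Gosper-summable.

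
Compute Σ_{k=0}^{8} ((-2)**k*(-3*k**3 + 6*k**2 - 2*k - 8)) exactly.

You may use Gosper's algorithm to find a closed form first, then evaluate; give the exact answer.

Step 1: r(k) = 2*(-3*k**3 - 3*k**2 + k - 7)/(3*k**3 - 6*k**2 + 2*k + 8).
Normal form (A,B,C) = (-2, 1, k**3 - 2*k**2 + 2*k/3 + 8/3).
Set up (-2)·f(k+1) − (1)·f(k) − (k**3 - 2*k**2 + 2*k/3 + 8/3) = 0.
d = 3 from the (0,0,3) case.
Match coefficients ⇒ f(k) = -(k**3 - 4*k**2 + 4*k + 2)/3.
So s_k = (B(k−1)f/C)·t_k = (-(k**3 - 4*k**2 + 4*k + 2)/(3*k**3 - 6*k**2 + 2*k + 8))·t_k = (-2)**k*(k**3 - 4*k**2 + 4*k + 2).
s_(k+1) − s_k = (-2)**k*(-3*k**3 + 6*k**2 - 2*k - 8) = t_k.
Telescoping: Σ = s_(9) − s_(0) = -226816 − (2) = -226818.

Σ = -226818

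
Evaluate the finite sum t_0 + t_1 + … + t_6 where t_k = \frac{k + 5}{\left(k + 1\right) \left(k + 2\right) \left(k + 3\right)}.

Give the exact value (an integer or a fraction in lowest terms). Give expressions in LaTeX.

Ratio r(k) = (k + 1)*(k + 6)/((k + 4)*(k + 5)).
So A=k + 1 and B=k + 4, with C=k + 5.
Need (k + 1)·f(k+1) − (k + 3)·f(k) = k + 5.
Degrees (1,1,1) ⇒ d ≤ 2.
A polynomial solution: f(k) = k*(3*k + 7)/2.
R(k) = B(k−1)·f(k)/C(k) = k*(k + 3)*(3*k + 7)/(2*(k + 5)); s_k = R·t_k = k*(3*k + 7)/(2*(k + 1)*(k + 2)).
Δs = (k + 5)/(k**3 + 6*k**2 + 11*k + 6), as required.
Sum = s_(7) − s_(0); s_(7) = 49/36, s_(0) = 0 ⇒ 49/36.

Σ = 49/36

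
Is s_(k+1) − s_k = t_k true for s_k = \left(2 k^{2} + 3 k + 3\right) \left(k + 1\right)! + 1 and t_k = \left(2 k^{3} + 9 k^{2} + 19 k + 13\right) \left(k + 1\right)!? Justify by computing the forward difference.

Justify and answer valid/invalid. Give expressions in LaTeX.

Valid: the claim telescopes to t_k.

s_(k+1) = (3*k + 2*(k + 1)**2 + 6)*factorial(k + 2) + 1
s_(k+1) − s_k = (2*k**3 + 9*k**2 + 19*k + 13)*factorial(k + 1)
(s_(k+1) − s_k) − t_k = 0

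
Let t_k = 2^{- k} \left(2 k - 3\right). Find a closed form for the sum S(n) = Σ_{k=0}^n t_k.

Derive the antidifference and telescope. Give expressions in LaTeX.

The ratio is (2*k - 1)/(2*(2*k - 3)).
Factor: A=1/2; B=1; C=k - 3/2.
f must satisfy (1/2)·f(k+1) − (1)·f(k) = k - 3/2.
deg f ≤ 1 (via 0,0,1).
Solve for f: f(k) = 1 - 2*k (degree 1 ≤ 1).
So s_k = (B(k−1)f/C)·t_k = (-2*(2*k - 1)/(2*k - 3))·t_k = 2*(1 - 2*k)/2**k.
s_(k+1) − s_k = (2*k - 3)/2**k = t_k.
Σ_(k=0)^n t_k = s_(n+1) − s_(0) = ((-2*n - 1)/2**n) − (2), i.e. (-2**(n + 1) - 2*n - 1)/2**n.

S(n) = 2^{- n} \left(- 2^{n + 1} - 2 n - 1\right)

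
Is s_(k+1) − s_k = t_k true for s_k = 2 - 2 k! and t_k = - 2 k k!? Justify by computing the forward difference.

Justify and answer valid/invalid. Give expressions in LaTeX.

s_(k+1) = 2 - 2*factorial(k + 1)
s_(k+1) − s_k = -2*k*factorial(k)
(s_(k+1) − s_k) − t_k = 0

valid; difference matches t_k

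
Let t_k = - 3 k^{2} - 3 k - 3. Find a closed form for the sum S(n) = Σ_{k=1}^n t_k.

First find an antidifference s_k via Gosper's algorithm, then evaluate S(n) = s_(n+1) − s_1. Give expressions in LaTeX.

Step 1: r(k) = (k + (k + 1)**2 + 2)/(k**2 + k + 1).
So A=1 and B=1, with C=k**2 + k + 1.
f must satisfy (1)·f(k+1) − (1)·f(k) = k**2 + k + 1.
Bound: deg f ≤ 3.
Solving with deg f ≤ 3: f(k) = k*(k**2 + 2)/3.
Certificate R = B(k−1)f/C = k*(k**2 + 2)/(3*(k**2 + k + 1)) gives s_k = k*(-k**2 - 2).
Verify: -3*k**2 - 3*k - 3 matches t_k.
Evaluate: s_(n+1) = -n**3 - 3*n**2 - 5*n - 3; subtract s_(1) = -3 ⇒ S(n) = n*(-n**2 - 3*n - 5).

S(n) = n \left(- n^{2} - 3 n - 5\right)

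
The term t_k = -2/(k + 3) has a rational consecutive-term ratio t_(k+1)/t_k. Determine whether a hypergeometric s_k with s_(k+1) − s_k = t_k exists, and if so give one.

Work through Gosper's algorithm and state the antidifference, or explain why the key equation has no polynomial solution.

none — t_k is not Gosper-summable

The ratio is (k + 3)/(k + 4).
Gosper form: A/B · C(k+1)/C(k) with A=k + 3, B=k + 4, C=1.
Key eq: (k + 3)·f(k+1) = (k + 3)·f(k) + (1).
From deg A=1, deg B=1, deg C=0: d=0.
Write f(k) = c0. Then LHS − RHS = -1, requiring -1 = 0: contradictory. No certificate.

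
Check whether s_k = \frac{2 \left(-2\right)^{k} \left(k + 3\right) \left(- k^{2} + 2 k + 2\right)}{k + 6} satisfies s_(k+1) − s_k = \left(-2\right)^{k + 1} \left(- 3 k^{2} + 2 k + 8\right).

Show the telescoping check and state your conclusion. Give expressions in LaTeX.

Invalid: residual \frac{\left(-2\right)^{k + 1} \left(9 k^{3} + 51 k^{2} - 66 k - 150\right)}{k^{2} + 13 k + 42} ≠ 0.

s_(k+1) = (-2)**(k + 2)*(k**3 + 4*k**2 - 3*k - 12)/(k + 7)
s_(k+1) − s_k = (-2)**(k + 1)*(-3*k**4 - 28*k**3 - 41*k**2 + 122*k + 186)/(k**2 + 13*k + 42)
(s_(k+1) − s_k) − t_k = (-2)**(k + 1)*(9*k**3 + 51*k**2 - 66*k - 150)/(k**2 + 13*k + 42)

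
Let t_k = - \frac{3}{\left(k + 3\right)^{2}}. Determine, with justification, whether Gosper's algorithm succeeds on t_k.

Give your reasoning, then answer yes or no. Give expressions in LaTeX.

No — t_k has no hypergeometric antidifference.

t_(k+1)/t_k = (k + 3)**2/(k + 4)**2.
A = k**2 + 6*k + 9, B = k**2 + 8*k + 16, C = 1.
Set up (k**2 + 6*k + 9)·f(k+1) − (k**2 + 6*k + 9)·f(k) − (1) = 0.
deg f ≤ 0 (via 2,2,0).
Write f(k) = c0. Then LHS − RHS = -1, requiring -1 = 0: contradictory. No certificate.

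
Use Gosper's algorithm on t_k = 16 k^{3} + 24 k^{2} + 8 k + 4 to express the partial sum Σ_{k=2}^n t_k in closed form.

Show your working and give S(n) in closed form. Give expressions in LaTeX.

Step 1: r(k) = (4*k**3 + 18*k**2 + 26*k + 13)/(4*k**3 + 6*k**2 + 2*k + 1).
Normal form (A,B,C) = (1, 1, k**3 + 3*k**2/2 + k/2 + 1/4).
Solve (1)·f(k+1) − (1)·f(k) = k**3 + 3*k**2/2 + k/2 + 1/4.
d = 4 from the (0,0,3) case.
Solving with deg f ≤ 4: f(k) = k*(k**3 - k + 1)/4.
R(k) = B(k−1)·f(k)/C(k) = k*(k**3 - k + 1)/(4*k**3 + 6*k**2 + 2*k + 1); s_k = R·t_k = 4*k*(k**3 - k + 1).
Check: Δs_k = 16*k**3 + 24*k**2 + 8*k + 4. ✓
Σ_(k=2)^n t_k = s_(n+1) − s_(2) = (4*n**4 + 16*n**3 + 20*n**2 + 12*n + 4) − (56), i.e. 4*n**4 + 16*n**3 + 20*n**2 + 12*n - 52.

S(n) = 4 n^{4} + 16 n^{3} + 20 n^{2} + 12 n - 52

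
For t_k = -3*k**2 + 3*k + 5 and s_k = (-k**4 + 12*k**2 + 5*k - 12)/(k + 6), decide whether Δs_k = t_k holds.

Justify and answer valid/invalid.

Invalid: residual 6*(k**3 + 9*k**2 - 10*k - 17)/(k**2 + 13*k + 42) ≠ 0.

s_(k+1) = (5*k - (k + 1)**4 + 12*(k + 1)**2 - 7)/(k + 7)
s_(k+1) − s_k = (-3*k**4 - 30*k**3 - 28*k**2 + 131*k + 108)/(k**2 + 13*k + 42)
(s_(k+1) − s_k) − t_k = 6*(k**3 + 9*k**2 - 10*k - 17)/(k**2 + 13*k + 42)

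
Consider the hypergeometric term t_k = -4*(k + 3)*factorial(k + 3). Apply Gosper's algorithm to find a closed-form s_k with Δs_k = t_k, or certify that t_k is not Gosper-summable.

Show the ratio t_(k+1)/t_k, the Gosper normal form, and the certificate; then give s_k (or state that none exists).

s_k = -4*factorial(k + 3)

Compute t_(k+1)/t_k: get (k + 4)**2/(k + 3).
Gosper form: A/B · C(k+1)/C(k) with A=k + 4, B=1, C=k + 3.
Need (k + 4)·f(k+1) − (1)·f(k) = k + 3.
deg f ≤ 0 (via 1,0,1).
A polynomial solution: f(k) = 1.
R(k) = B(k−1)·f(k)/C(k) = 1/(k + 3); s_k = R·t_k = -4*factorial(k + 3).
Verify: -4*(k + 3)*factorial(k + 3) matches t_k.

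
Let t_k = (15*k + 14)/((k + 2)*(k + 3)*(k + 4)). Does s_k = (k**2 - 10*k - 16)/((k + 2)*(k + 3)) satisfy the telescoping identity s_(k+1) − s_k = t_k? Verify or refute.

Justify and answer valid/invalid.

s_(k+1) = (-10*k + (k + 1)**2 - 26)/((k + 3)*(k + 4))
s_(k+1) − s_k = (15*k + 14)/(k**3 + 9*k**2 + 26*k + 24)
(s_(k+1) − s_k) − t_k = 0

Valid — Δs_k = t_k.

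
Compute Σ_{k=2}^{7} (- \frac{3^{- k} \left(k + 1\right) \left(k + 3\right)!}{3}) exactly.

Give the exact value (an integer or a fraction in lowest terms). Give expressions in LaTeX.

Σ = -491720/81

Ratio r(k) = (k + 2)*(k + 4)/(3*(k + 1)).
So A=k/3 + 4/3 and B=1, with C=k + 1.
Solve (k/3 + 4/3)·f(k+1) − (1)·f(k) = k + 1.
deg f ≤ 0 (via 1,0,1).
Match coefficients ⇒ f(k) = 3.
Certificate R = B(k−1)f/C = 3/(k + 1) gives s_k = -factorial(k + 3)/3**k.
Verify: -(k + 1)*factorial(k + 3)/(3*3**k) matches t_k.
Evaluate s at k=8 and k=2: -492800/81 and -40/3; difference -491720/81.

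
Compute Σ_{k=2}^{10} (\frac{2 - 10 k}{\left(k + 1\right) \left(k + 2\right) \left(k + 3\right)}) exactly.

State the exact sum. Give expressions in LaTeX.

Compute t_(k+1)/t_k: get (k + 1)*(5*k + 4)/((k + 4)*(5*k - 1)).
So A=k + 1 and B=k + 4, with C=k - 1/5.
f must satisfy (k + 1)·f(k+1) − (k + 3)·f(k) = k - 1/5.
d = 2 from the (1,1,1) case.
Solve for f: f(k) = k*(k - 2)/5 (degree 2 ≤ 2).
Certificate R = B(k−1)f/C = k*(k - 2)*(k + 3)/(5*k - 1) gives s_k = -2*k*(k - 2)/((k + 1)*(k + 2)).
s_(k+1) − s_k = 2*(1 - 5*k)/(k**3 + 6*k**2 + 11*k + 6) = t_k.
Telescoping: Σ = s_(11) − s_(2) = -33/26 − (0) = -33/26.

Σ = -33/26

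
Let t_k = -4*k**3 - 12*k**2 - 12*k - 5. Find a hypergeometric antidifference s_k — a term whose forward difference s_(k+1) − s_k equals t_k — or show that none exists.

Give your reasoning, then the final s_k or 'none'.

s_k = k*(-k**3 - 2*k**2 - k - 1)

Compute t_(k+1)/t_k: get (4*k**3 + 24*k**2 + 48*k + 33)/(4*k**3 + 12*k**2 + 12*k + 5).
Take A(k)=1, B(k)=1, C(k)=k**3 + 3*k**2 + 3*k + 5/4.
f must satisfy (1)·f(k+1) − (1)·f(k) = k**3 + 3*k**2 + 3*k + 5/4.
d = 4 from the (0,0,3) case.
Match coefficients ⇒ f(k) = k*(k**3 + 2*k**2 + k + 1)/4.
Then R = B(k−1)f/C = k*(k**3 + 2*k**2 + k + 1)/(4*k**3 + 12*k**2 + 12*k + 5), so s_k = R(k)·t_k = k*(-k**3 - 2*k**2 - k - 1).
Check: Δs_k = -4*k**3 - 12*k**2 - 12*k - 5. ✓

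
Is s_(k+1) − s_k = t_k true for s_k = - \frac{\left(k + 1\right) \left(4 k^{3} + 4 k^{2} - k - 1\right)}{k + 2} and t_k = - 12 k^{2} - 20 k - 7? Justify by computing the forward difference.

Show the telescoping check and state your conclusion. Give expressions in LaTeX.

Invalid: residual \frac{8 k^{3} + 40 k^{2} + 48 k + 15}{k^{2} + 5 k + 6} ≠ 0.

s_(k+1) = (k + 2)*(k - 4*(k + 1)**3 - 4*(k + 1)**2 + 2)/(k + 3)
s_(k+1) − s_k = (-12*k**4 - 72*k**3 - 139*k**2 - 107*k - 27)/(k**2 + 5*k + 6)
(s_(k+1) − s_k) − t_k = (8*k**3 + 40*k**2 + 48*k + 15)/(k**2 + 5*k + 6)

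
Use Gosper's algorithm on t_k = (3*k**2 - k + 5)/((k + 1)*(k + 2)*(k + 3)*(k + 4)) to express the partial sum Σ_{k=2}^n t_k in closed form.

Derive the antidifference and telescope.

S(n) = (2*n**3 + 3*n**2 + 2*n - 7)/(5*(n**3 + 9*n**2 + 26*n + 24))

The ratio is (k + 1)*(-k + 3*(k + 1)**2 + 4)/((k + 5)*(3*k**2 - k + 5)).
Factor: A=k + 1; B=k + 5; C=k**2 - k/3 + 5/3.
Set up (k + 1)·f(k+1) − (k + 4)·f(k) − (k**2 - k/3 + 5/3) = 0.
Bound: deg f ≤ 3.
A polynomial solution: f(k) = k*(2*k**2 + 3*k + 10)/9.
So s_k = (B(k−1)f/C)·t_k = (k*(k + 4)*(2*k**2 + 3*k + 10)/(3*(3*k**2 - k + 5)))·t_k = k*(2*k**2 + 3*k + 10)/(3*(k + 1)*(k + 2)*(k + 3)).
s_(k+1) − s_k = (3*k**2 - k + 5)/(k**4 + 10*k**3 + 35*k**2 + 50*k + 24) = t_k.
Telescope: S(n) = s_(n+1) − s_(2) = (2*n**3 + 9*n**2 + 22*n + 15)/(3*(n**3 + 9*n**2 + 26*n + 24)) − (4/15) = (2*n**3 + 3*n**2 + 2*n - 7)/(5*(n**3 + 9*n**2 + 26*n + 24)).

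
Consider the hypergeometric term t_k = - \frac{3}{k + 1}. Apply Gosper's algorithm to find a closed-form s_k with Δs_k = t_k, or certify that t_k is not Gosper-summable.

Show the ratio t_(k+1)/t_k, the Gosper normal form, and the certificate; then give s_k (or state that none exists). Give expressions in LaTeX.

t_(k+1)/t_k = (k + 1)/(k + 2).
A = k + 1, B = k + 2, C = 1.
Key eq: (k + 1)·f(k+1) = (k + 1)·f(k) + (1).
d = 0 from the (1,1,0) case.
Generic f = c0 gives residual -1; -1 = 0 cannot hold, so t_k is not Gosper-summable.

none — t_k is not Gosper-summable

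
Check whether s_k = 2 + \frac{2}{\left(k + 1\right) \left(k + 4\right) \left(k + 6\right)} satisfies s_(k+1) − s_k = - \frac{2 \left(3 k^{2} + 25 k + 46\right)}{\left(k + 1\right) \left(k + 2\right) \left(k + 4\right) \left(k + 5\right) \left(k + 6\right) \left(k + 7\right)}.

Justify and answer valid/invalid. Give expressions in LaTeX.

Valid — Δs_k = t_k.

s_(k+1) = 2 + 2/((k + 2)*(k + 5)*(k + 7))
s_(k+1) − s_k = 2/((k + 2)*(k + 5)*(k + 7)) - 2/((k + 1)*(k + 4)*(k + 6))
(s_(k+1) − s_k) − t_k = 0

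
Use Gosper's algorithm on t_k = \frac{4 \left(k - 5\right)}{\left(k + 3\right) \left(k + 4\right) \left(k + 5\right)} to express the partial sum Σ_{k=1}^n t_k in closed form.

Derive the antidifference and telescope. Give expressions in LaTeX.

S(n) = - \frac{4 n}{n^{2} + 9 n + 20}

Step 1: r(k) = (k - 4)*(k + 3)/((k - 5)*(k + 6)).
A = k + 3, B = k + 6, C = k - 5.
Key eq: (k + 3)·f(k+1) = (k + 5)·f(k) + (k - 5).
d = 2 from the (1,1,1) case.
A polynomial solution: f(k) = -k*(k + 19)/12.
Get s_k = R·t_k = k*(-k - 19)/(3*(k + 3)*(k + 4)) with R(k) = B(k−1)f(k)/C(k) = -k*(k + 5)*(k + 19)/(12*(k - 5)).
Check: Δs_k = 4*(k - 5)/(k**3 + 12*k**2 + 47*k + 60). ✓
Evaluate: s_(n+1) = (-n**2 - 21*n - 20)/(3*(n**2 + 9*n + 20)); subtract s_(1) = -1/3 ⇒ S(n) = -4*n/(n**2 + 9*n + 20).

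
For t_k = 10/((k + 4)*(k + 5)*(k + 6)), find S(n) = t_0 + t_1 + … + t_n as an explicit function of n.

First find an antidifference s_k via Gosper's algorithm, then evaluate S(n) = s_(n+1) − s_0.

S(n) = (n**2 + 11*n + 10)/(4*(n**2 + 11*n + 30))

The ratio is (k + 4)/(k + 7).
Normal form (A,B,C) = (k + 4, k + 7, 1).
Key eq: (k + 4)·f(k+1) = (k + 6)·f(k) + (1).
Bound: deg f ≤ 2.
Solving with deg f ≤ 2: f(k) = k*(k + 9)/40.
Get s_k = R·t_k = k*(k + 9)/(4*(k + 4)*(k + 5)) with R(k) = B(k−1)f(k)/C(k) = k*(k + 6)*(k + 9)/40.
Verify: 10/(k**3 + 15*k**2 + 74*k + 120) matches t_k.
Telescope: S(n) = s_(n+1) − s_(0) = (n**2 + 11*n + 10)/(4*(n**2 + 11*n + 30)) − (0) = (n**2 + 11*n + 10)/(4*(n**2 + 11*n + 30)).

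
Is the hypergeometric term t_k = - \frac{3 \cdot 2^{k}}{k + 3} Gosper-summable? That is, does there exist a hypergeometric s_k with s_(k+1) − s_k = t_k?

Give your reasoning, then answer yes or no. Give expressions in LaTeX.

No; the degree bound rules out any f.

The ratio is 2*(k + 3)/(k + 4).
So A=2*k + 6 and B=k + 4, with C=1.
Solve (2*k + 6)·f(k+1) − (k + 3)·f(k) = 1.
Bound: deg f ≤ -1.
d = -1 < 0 ⇒ no nonzero polynomial f; not summable.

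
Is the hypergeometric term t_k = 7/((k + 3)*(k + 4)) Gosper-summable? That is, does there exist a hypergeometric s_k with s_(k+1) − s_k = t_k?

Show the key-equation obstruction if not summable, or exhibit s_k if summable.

Compute t_(k+1)/t_k: get (k + 3)/(k + 5).
Take A(k)=k + 3, B(k)=k + 5, C(k)=1.
f must satisfy (k + 3)·f(k+1) − (k + 4)·f(k) = 1.
deg f ≤ 1 (via 1,1,0).
Solve for f: f(k) = k/3 (degree 1 ≤ 1).
So s_k = (B(k−1)f/C)·t_k = (k*(k + 4)/3)·t_k = 7*k/(3*(k + 3)).
Verify: 7/(k**2 + 7*k + 12) matches t_k.

Yes. s_k = 7*k/(3*(k + 3)).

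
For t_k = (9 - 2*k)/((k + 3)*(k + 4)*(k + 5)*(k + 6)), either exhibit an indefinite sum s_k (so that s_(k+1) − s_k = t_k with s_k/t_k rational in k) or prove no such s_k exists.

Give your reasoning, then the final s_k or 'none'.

r(k) = (k + 3)*(2*k - 7)/((k + 7)*(2*k - 9)) after simplifying.
Factor: A=k + 3; B=k + 7; C=k - 9/2.
Need (k + 3)·f(k+1) − (k + 6)·f(k) = k - 9/2.
From deg A=1, deg B=1, deg C=1: d=3.
Solve for f: f(k) = -k*(k**2 + 12*k + 77)/60 (degree 3 ≤ 3).
Certificate R = B(k−1)f/C = -k*(k + 6)*(k**2 + 12*k + 77)/(30*(2*k - 9)) gives s_k = k*(k**2 + 12*k + 77)/(30*(k + 3)*(k + 4)*(k + 5)).
s_(k+1) − s_k = (9 - 2*k)/(k**4 + 18*k**3 + 119*k**2 + 342*k + 360) = t_k.

s_k = k*(k**2 + 12*k + 77)/(30*(k + 3)*(k + 4)*(k + 5))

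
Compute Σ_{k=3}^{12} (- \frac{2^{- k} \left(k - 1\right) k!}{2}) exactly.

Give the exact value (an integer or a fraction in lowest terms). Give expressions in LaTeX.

t_(k+1)/t_k = k*(k + 1)/(2*(k - 1)).
Normal form (A,B,C) = (k/2 + 1/2, 1, k - 1).
f must satisfy (k/2 + 1/2)·f(k+1) − (1)·f(k) = k - 1.
d = 0 from the (1,0,1) case.
Coefficient equations give f(k) = 2.
R(k) = B(k−1)·f(k)/C(k) = 2/(k - 1); s_k = R·t_k = -factorial(k)/2**k.
s_(k+1) − s_k = -(k - 1)*factorial(k)/(2*2**k) = t_k.
Evaluate s at k=13 and k=3: -6081075/8 and -3/4; difference -6081069/8.

Σ = -6081069/8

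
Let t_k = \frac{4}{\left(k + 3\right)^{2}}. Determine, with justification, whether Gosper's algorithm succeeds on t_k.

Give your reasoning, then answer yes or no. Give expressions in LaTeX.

Compute t_(k+1)/t_k: get (k + 3)**2/(k + 4)**2.
Factor: A=k**2 + 6*k + 9; B=k**2 + 8*k + 16; C=1.
Key eq: (k**2 + 6*k + 9)·f(k+1) = (k**2 + 6*k + 9)·f(k) + (1).
Bound: deg f ≤ 0.
f = c0 ⇒ A·f(k+1) − B(k−1)·f(k) − C = -1. The system {-1 = 0} is inconsistent; no antidifference.

No; the coefficient equations for f are inconsistent.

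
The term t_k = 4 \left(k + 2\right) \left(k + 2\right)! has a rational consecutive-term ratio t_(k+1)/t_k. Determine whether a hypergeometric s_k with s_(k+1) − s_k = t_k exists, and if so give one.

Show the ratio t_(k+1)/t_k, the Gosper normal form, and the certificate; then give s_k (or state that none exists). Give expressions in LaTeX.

Step 1: r(k) = (k + 3)**2/(k + 2).
Factor: A=k + 3; B=1; C=k + 2.
Solve (k + 3)·f(k+1) − (1)·f(k) = k + 2.
Bound: deg f ≤ 0.
Solve for f: f(k) = 1 (degree 0 ≤ 0).
Get s_k = R·t_k = 4*factorial(k + 2) with R(k) = B(k−1)f(k)/C(k) = 1/(k + 2).
Δs = 4*(k + 2)*factorial(k + 2), as required.

s_k = 4 \left(k + 2\right)!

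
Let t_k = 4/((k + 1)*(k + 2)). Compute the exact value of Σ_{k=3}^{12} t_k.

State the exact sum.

t_(k+1)/t_k = (k + 1)/(k + 3).
Factor: A=k + 1; B=k + 3; C=1.
Key eq: (k + 1)·f(k+1) = (k + 2)·f(k) + (1).
deg f ≤ 1 (via 1,1,0).
Solve for f: f(k) = k (degree 1 ≤ 1).
Get s_k = R·t_k = 4*k/(k + 1) with R(k) = B(k−1)f(k)/C(k) = k*(k + 2).
s_(k+1) − s_k = 4/(k**2 + 3*k + 2) = t_k.
Telescoping: Σ = s_(13) − s_(3) = 26/7 − (3) = 5/7.

Σ = 5/7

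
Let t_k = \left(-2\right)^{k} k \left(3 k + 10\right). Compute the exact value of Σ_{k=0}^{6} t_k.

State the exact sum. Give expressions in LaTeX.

t_(k+1)/t_k = -2*(k + 1)*(3*k + 13)/(k*(3*k + 10)).
So A=-2 and B=1, with C=k**2 + 10*k/3.
Need (-2)·f(k+1) − (1)·f(k) = k**2 + 10*k/3.
deg f ≤ 2 (via 0,0,2).
Solve for f: f(k) = -(k**2 + 2*k - 2)/3 (degree 2 ≤ 2).
So s_k = (B(k−1)f/C)·t_k = (-(k**2 + 2*k - 2)/(k*(3*k + 10)))·t_k = (-2)**k*(-k**2 - 2*k + 2).
Verify: (-2)**k*k*(3*k + 10) matches t_k.
Evaluate s at k=7 and k=0: 7808 and 2; difference 7806.

Σ = 7806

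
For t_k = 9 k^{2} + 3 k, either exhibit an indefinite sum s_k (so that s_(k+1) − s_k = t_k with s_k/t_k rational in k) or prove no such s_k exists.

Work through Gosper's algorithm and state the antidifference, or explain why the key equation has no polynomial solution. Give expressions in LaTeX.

s_k = 3 k^{2} \left(k - 1\right)

The ratio is (k + 3*(k + 1)**2 + 1)/(k*(3*k + 1)).
Take A(k)=1, B(k)=1, C(k)=k**2 + k/3.
Set up (1)·f(k+1) − (1)·f(k) − (k**2 + k/3) = 0.
Degrees (0,0,2) ⇒ d ≤ 3.
Solve for f: f(k) = k**2*(k - 1)/3 (degree 3 ≤ 3).
Then R = B(k−1)f/C = k*(k - 1)/(3*k + 1), so s_k = R(k)·t_k = 3*k**2*(k - 1).
Check: Δs_k = 3*k*(3*k + 1). ✓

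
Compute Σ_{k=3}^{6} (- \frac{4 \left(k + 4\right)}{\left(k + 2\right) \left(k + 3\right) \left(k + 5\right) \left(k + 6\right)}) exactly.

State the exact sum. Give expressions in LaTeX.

r(k) = (k + 2)*(k + 5)**2/((k + 4)**2*(k + 7)) after simplifying.
Take A(k)=k + 2, B(k)=k + 7, C(k)=k**2 + 8*k + 16.
Key eq: (k + 2)·f(k+1) = (k + 6)·f(k) + (k**2 + 8*k + 16).
Degrees (1,1,2) ⇒ d ≤ 4.
Solving with deg f ≤ 4: f(k) = k*(k + 3)*(k + 4)*(k + 7)/20.
Then R = B(k−1)f/C = k*(k + 3)*(k + 6)*(k + 7)/(20*(k + 4)), so s_k = R(k)·t_k = k*(-k - 7)/(5*(k**2 + 7*k + 10)).
s_(k+1) − s_k = 4*(-k - 4)/(k**4 + 16*k**3 + 91*k**2 + 216*k + 180) = t_k.
Sum = s_(7) − s_(3); s_(7) = -49/270, s_(3) = -3/20 ⇒ -17/540.

Σ = -17/540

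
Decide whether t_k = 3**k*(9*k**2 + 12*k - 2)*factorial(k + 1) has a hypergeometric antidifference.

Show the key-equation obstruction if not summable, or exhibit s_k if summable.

Ratio r(k) = 3*(9*k**3 + 48*k**2 + 79*k + 38)/(9*k**2 + 12*k - 2).
Gosper form: A/B · C(k+1)/C(k) with A=3*k + 6, B=1, C=k**2 + 4*k/3 - 2/9.
Solve (3*k + 6)·f(k+1) − (1)·f(k) = k**2 + 4*k/3 - 2/9.
d = 1 from the (1,0,2) case.
A polynomial solution: f(k) = (3*k - 4)/9.
Get s_k = R·t_k = 3**k*(3*k - 4)*factorial(k + 1) with R(k) = B(k−1)f(k)/C(k) = (3*k - 4)/(9*k**2 + 12*k - 2).
Check: Δs_k = 3**k*(9*k**2 + 12*k - 2)*factorial(k + 1). ✓

Yes. s_k = 3**k*(3*k - 4)*factorial(k + 1).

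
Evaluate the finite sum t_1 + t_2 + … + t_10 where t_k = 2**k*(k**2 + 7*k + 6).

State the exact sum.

Σ = 311292

Step 1: r(k) = 2*(k**2 + 9*k + 14)/(k**2 + 7*k + 6).
Factor: A=2; B=1; C=k**2 + 7*k + 6.
Key eq: (2)·f(k+1) = (1)·f(k) + (k**2 + 7*k + 6).
From deg A=0, deg B=0, deg C=2: d=2.
Match coefficients ⇒ f(k) = k**2 + 3*k - 2.
Get s_k = R·t_k = 2**k*(k**2 + 3*k - 2) with R(k) = B(k−1)f(k)/C(k) = (k**2 + 3*k - 2)/((k + 1)*(k + 6)).
Verify: 2**k*(k**2 + 7*k + 6) matches t_k.
Evaluate s at k=11 and k=1: 311296 and 4; difference 311292.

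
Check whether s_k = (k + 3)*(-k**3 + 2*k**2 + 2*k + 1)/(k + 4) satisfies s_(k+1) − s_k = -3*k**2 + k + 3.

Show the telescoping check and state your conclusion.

Invalid: residual (2*k**3 + 13*k**2 - 5*k - 11)/(k**2 + 9*k + 20) ≠ 0.

s_(k+1) = (-k**4 - 5*k**3 - k**2 + 16*k + 16)/(k + 5)
s_(k+1) − s_k = (-3*k**4 - 24*k**3 - 35*k**2 + 42*k + 49)/(k**2 + 9*k + 20)
(s_(k+1) − s_k) − t_k = (2*k**3 + 13*k**2 - 5*k - 11)/(k**2 + 9*k + 20)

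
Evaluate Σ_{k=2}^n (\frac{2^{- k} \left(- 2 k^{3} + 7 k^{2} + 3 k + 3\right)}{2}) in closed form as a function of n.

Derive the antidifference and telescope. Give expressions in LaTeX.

r(k) = (2*k**3 - k**2 - 11*k - 11)/(2*(2*k**3 - 7*k**2 - 3*k - 3)) after simplifying.
Gosper form: A/B · C(k+1)/C(k) with A=1/2, B=1, C=k**3 - 7*k**2/2 - 3*k/2 - 3/2.
Key eq: (1/2)·f(k+1) = (1)·f(k) + (k**3 - 7*k**2/2 - 3*k/2 - 3/2).
d = 3 from the (0,0,3) case.
A polynomial solution: f(k) = -2*k**3 + k**2 - k + 1.
So s_k = (B(k−1)f/C)·t_k = (-2*(2*k**3 - k**2 + k - 1)/(2*k**3 - 7*k**2 - 3*k - 3))·t_k = (2*k**3 - k**2 + k - 1)/2**k.
s_(k+1) − s_k = (-2*k**3 + 7*k**2 + 3*k + 3)/(2*2**k) = t_k.
Σ_(k=2)^n t_k = s_(n+1) − s_(2) = (2**(-n - 1)*(2*n**3 + 5*n**2 + 5*n + 1)) − (13/4), i.e. 2**(-n - 2)*(-13*2**n + 4*n**3 + 10*n**2 + 10*n + 2).

S(n) = 2^{- n - 2} \left(- 13 \cdot 2^{n} + 4 n^{3} + 10 n^{2} + 10 n + 2\right)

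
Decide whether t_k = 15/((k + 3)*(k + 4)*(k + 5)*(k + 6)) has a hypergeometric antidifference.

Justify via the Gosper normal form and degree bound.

Yes. s_k = k*(k**2 + 12*k + 47)/(12*(k + 3)*(k + 4)*(k + 5)).

Step 1: r(k) = (k + 3)/(k + 7).
Gosper form: A/B · C(k+1)/C(k) with A=k + 3, B=k + 7, C=1.
Need (k + 3)·f(k+1) − (k + 6)·f(k) = 1.
From deg A=1, deg B=1, deg C=0: d=3.
A polynomial solution: f(k) = k*(k**2 + 12*k + 47)/180.
Get s_k = R·t_k = k*(k**2 + 12*k + 47)/(12*(k + 3)*(k + 4)*(k + 5)) with R(k) = B(k−1)f(k)/C(k) = k*(k + 6)*(k**2 + 12*k + 47)/180.
Verify: 15/(k**4 + 18*k**3 + 119*k**2 + 342*k + 360) matches t_k.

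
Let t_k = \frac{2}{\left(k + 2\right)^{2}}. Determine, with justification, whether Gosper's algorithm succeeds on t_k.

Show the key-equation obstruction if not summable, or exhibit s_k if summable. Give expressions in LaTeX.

No. Not Gosper-summable.

t_(k+1)/t_k = (k + 2)**2/(k + 3)**2.
A = k**2 + 4*k + 4, B = k**2 + 6*k + 9, C = 1.
Key eq: (k**2 + 4*k + 4)·f(k+1) = (k**2 + 4*k + 4)·f(k) + (1).
Bound: deg f ≤ 0.
Put f(k) = c0: A·f(k+1) − B(k−1)·f(k) − C = -1; need -1 = 0 — inconsistent ⇒ no f, not summable.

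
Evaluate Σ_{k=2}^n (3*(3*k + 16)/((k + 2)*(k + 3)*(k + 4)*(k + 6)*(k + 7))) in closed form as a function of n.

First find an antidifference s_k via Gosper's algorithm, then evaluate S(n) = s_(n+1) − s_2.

Ratio r(k) = (k + 2)*(k + 6)*(3*k + 19)/((k + 5)*(k + 8)*(3*k + 16)).
Gosper form: A/B · C(k+1)/C(k) with A=k + 2, B=k + 8, C=k**2 + 31*k/3 + 80/3.
Solve (k + 2)·f(k+1) − (k + 7)·f(k) = k**2 + 31*k/3 + 80/3.
Degrees (1,1,2) ⇒ d ≤ 5.
Solving with deg f ≤ 5: f(k) = k*(k + 4)*(k + 5)*(k**2 + 11*k + 36)/108.
R(k) = B(k−1)·f(k)/C(k) = k*(k + 4)*(k + 7)*(k**2 + 11*k + 36)/(36*(3*k + 16)); s_k = R·t_k = k*(k**2 + 11*k + 36)/(12*(k**3 + 11*k**2 + 36*k + 36)).
Check: Δs_k = 3*(3*k + 16)/(k**5 + 22*k**4 + 185*k**3 + 740*k**2 + 1404*k + 1008). ✓
Σ_(k=2)^n t_k = s_(n+1) − s_(2) = ((n**3 + 14*n**2 + 61*n + 48)/(12*(n**3 + 14*n**2 + 61*n + 84))) − (31/480), i.e. 3*(n**3 + 14*n**2 + 61*n - 76)/(160*(n**3 + 14*n**2 + 61*n + 84)).

S(n) = 3*(n**3 + 14*n**2 + 61*n - 76)/(160*(n**3 + 14*n**2 + 61*n + 84))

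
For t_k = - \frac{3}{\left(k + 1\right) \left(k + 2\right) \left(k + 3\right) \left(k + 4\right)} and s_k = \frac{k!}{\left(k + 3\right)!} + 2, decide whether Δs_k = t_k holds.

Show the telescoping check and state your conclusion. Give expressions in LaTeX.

valid (s_(k+1) − s_k reduces to t_k)

s_(k+1) = factorial(k + 1)/factorial(k + 4) + 2
s_(k+1) − s_k = -3/((k + 1)*(k + 2)*(k + 3)*(k + 4))
(s_(k+1) − s_k) − t_k = 0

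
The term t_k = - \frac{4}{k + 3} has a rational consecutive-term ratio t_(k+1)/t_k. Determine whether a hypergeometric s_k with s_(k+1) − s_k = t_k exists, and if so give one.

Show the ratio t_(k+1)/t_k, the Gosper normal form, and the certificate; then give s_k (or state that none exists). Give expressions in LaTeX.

no hypergeometric antidifference exists

The ratio is (k + 3)/(k + 4).
Factor: A=k + 3; B=k + 4; C=1.
f must satisfy (k + 3)·f(k+1) − (k + 3)·f(k) = 1.
From deg A=1, deg B=1, deg C=0: d=0.
Write f(k) = c0. Then LHS − RHS = -1, requiring -1 = 0: contradictory. No certificate.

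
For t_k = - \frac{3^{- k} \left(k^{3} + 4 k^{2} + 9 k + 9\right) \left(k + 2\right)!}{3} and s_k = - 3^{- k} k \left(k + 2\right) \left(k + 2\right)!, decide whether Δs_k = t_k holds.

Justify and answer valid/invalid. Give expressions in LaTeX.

s_(k+1) = -(k + 1)*(k + 3)*factorial(k + 3)/(3*3**k)
s_(k+1) − s_k = -(k**3 + 4*k**2 + 9*k + 9)*factorial(k + 2)/(3*3**k)
(s_(k+1) − s_k) − t_k = 0

valid (s_(k+1) − s_k reduces to t_k)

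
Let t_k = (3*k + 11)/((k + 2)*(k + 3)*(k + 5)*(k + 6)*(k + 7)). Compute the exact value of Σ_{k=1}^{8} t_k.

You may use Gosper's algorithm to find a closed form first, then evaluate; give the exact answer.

t_(k+1)/t_k = (k + 2)*(k + 5)*(3*k + 14)/((k + 4)*(k + 8)*(3*k + 11)).
A = k + 2, B = k + 8, C = k**2 + 23*k/3 + 44/3.
f must satisfy (k + 2)·f(k+1) − (k + 7)·f(k) = k**2 + 23*k/3 + 44/3.
Bound: deg f ≤ 5.
A polynomial solution: f(k) = k*(k + 3)*(k + 4)*(k**2 + 13*k + 52)/180.
Certificate R = B(k−1)f/C = k*(k + 3)*(k + 7)*(k**2 + 13*k + 52)/(60*(3*k + 11)) gives s_k = k*(k**2 + 13*k + 52)/(60*(k**3 + 13*k**2 + 52*k + 60)).
Δs = (3*k + 11)/(k**5 + 23*k**4 + 203*k**3 + 853*k**2 + 1692*k + 1260), as required.
Σ_(k=1)^(8) t_k = s_(9) − s_(1) = 5/308 − (11/1260) = 26/3465.

Σ = 26/3465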